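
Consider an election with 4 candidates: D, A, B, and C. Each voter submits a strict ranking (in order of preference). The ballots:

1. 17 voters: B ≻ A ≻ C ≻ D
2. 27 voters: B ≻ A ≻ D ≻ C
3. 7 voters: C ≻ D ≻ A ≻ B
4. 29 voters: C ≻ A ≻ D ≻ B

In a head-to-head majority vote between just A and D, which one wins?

Voters preferring A to D: 73; preferring D to A: 7.
A wins the head-to-head.

A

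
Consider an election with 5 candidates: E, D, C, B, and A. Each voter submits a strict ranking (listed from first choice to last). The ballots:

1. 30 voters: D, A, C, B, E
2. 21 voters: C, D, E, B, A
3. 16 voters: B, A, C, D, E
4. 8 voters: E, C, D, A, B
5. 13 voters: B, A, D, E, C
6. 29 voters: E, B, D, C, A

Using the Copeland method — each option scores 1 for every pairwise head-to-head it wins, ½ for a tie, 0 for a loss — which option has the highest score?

E: loses to D, C, B, and A → score 0.
D: beats E, C, B, and A → score 4.
C: beats E and B; loses to D and A → score 2.
B: beats E and A; loses to D and C → score 2.
A: beats E and C; loses to D and B → score 2.
D has the best pairwise record.

D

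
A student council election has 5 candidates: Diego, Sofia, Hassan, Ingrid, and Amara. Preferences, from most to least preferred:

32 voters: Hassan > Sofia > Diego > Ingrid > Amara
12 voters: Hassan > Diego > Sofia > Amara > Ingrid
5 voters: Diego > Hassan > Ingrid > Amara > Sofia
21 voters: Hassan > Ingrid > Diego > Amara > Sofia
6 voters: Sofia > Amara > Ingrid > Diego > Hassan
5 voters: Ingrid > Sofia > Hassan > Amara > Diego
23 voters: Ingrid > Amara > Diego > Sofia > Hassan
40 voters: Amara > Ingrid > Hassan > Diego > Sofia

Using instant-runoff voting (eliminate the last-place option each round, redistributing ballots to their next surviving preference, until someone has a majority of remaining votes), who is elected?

Hassan

Round 1: Diego 5, Sofia 6, Hassan 65, Ingrid 28, Amara 40. Eliminate Diego.
Round 2: Sofia 6, Hassan 70, Ingrid 28, Amara 40. Eliminate Sofia.
Round 3: Hassan 70, Ingrid 28, Amara 46. Eliminate Ingrid.
Round 4: Hassan 75, Amara 69. Hassan has a majority.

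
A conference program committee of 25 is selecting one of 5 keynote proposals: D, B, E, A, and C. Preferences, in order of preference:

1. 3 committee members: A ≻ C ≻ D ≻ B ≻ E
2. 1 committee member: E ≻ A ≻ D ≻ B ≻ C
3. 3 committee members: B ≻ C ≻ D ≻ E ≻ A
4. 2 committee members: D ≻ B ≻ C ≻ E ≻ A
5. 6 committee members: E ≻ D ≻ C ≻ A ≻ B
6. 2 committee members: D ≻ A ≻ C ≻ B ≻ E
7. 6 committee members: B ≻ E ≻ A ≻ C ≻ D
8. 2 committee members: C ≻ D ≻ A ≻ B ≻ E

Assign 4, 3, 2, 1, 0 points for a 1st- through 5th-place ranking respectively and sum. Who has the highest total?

D

D: 3·2 + 1·2 + 3·2 + 2·4 + 6·3 + 2·4 + 6·0 + 2·3 = 54
B: 3·1 + 1·1 + 3·4 + 2·3 + 6·0 + 2·1 + 6·4 + 2·1 = 50
E: 3·0 + 1·4 + 3·1 + 2·1 + 6·4 + 2·0 + 6·3 + 2·0 = 51
A: 3·4 + 1·3 + 3·0 + 2·0 + 6·1 + 2·3 + 6·2 + 2·2 = 43
C: 3·3 + 1·0 + 3·3 + 2·2 + 6·2 + 2·2 + 6·1 + 2·4 = 52
D has the highest Borda score (54).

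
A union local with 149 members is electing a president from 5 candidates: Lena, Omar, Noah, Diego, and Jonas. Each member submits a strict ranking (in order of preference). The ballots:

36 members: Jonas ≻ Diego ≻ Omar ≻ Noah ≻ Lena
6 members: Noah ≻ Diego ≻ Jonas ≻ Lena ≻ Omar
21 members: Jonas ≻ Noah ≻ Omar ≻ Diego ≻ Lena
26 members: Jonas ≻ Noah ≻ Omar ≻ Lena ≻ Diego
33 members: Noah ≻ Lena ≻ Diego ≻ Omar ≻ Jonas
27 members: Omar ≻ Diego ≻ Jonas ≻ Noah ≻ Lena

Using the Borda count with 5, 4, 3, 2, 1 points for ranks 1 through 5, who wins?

Jonas

Lena: 36·1 + 6·2 + 21·1 + 26·2 + 33·4 + 27·1 = 280
Omar: 36·3 + 6·1 + 21·3 + 26·3 + 33·2 + 27·5 = 456
Noah: 36·2 + 6·5 + 21·4 + 26·4 + 33·5 + 27·2 = 509
Diego: 36·4 + 6·4 + 21·2 + 26·1 + 33·3 + 27·4 = 443
Jonas: 36·5 + 6·3 + 21·5 + 26·5 + 33·1 + 27·3 = 547
Jonas has the highest Borda score (547).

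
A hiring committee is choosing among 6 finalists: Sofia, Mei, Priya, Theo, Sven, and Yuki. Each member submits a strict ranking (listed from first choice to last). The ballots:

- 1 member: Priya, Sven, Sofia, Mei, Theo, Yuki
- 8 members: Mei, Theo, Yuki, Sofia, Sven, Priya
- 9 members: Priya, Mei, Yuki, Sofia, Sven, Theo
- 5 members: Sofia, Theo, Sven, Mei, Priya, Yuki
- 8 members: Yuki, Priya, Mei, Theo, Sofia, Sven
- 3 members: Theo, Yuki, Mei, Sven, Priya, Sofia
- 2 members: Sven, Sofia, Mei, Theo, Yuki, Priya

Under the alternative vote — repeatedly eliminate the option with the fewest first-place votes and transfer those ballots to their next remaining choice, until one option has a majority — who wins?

Mei

Round 1: Sofia 5, Mei 8, Priya 10, Theo 3, Sven 2, Yuki 8. Eliminate Sven.
Round 2: Sofia 7, Mei 8, Priya 10, Theo 3, Yuki 8. Eliminate Theo.
Round 3: Sofia 7, Mei 8, Priya 10, Yuki 11. Eliminate Sofia.
Round 4: Mei 15, Priya 10, Yuki 11. Eliminate Priya.
Round 5: Mei 25, Yuki 11. Mei has a majority.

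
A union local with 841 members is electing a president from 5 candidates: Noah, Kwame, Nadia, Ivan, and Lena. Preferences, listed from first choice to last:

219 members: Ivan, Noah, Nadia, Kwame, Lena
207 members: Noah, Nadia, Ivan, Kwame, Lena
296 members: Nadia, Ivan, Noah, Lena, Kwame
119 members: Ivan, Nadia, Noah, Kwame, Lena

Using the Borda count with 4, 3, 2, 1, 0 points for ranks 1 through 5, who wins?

Ivan

Noah: 219·3 + 207·4 + 296·2 + 119·2 = 2315
Kwame: 219·1 + 207·1 + 296·0 + 119·1 = 545
Nadia: 219·2 + 207·3 + 296·4 + 119·3 = 2600
Ivan: 219·4 + 207·2 + 296·3 + 119·4 = 2654
Lena: 219·0 + 207·0 + 296·1 + 119·0 = 296
Ivan has the highest Borda score (2654).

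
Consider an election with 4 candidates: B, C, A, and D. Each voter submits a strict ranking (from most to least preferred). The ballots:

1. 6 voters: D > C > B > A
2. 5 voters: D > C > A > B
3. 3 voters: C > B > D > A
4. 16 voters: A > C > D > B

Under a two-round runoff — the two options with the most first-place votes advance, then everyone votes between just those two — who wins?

Round 1 first-place votes: B 0, C 3, A 16, D 11.
A and D advance.
Runoff: A is preferred to D by 16 voters; D by 14.
A wins the runoff.

A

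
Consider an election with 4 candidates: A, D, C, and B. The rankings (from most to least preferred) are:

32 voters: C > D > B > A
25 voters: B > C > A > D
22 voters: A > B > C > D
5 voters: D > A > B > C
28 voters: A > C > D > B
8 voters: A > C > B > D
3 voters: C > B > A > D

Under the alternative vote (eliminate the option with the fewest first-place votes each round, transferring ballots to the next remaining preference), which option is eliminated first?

Round 1: A 58, D 5, C 35, B 25. Eliminate D.

D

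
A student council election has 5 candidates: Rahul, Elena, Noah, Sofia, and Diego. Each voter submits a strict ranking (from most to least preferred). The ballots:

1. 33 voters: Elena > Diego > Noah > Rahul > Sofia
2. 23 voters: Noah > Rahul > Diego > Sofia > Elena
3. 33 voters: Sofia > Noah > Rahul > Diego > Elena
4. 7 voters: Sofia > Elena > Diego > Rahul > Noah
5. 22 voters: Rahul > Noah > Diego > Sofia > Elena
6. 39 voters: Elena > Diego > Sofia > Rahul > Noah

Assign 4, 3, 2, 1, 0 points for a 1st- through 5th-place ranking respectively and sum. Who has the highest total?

Rahul: 33·1 + 23·3 + 33·2 + 7·1 + 22·4 + 39·1 = 302
Elena: 33·4 + 23·0 + 33·0 + 7·3 + 22·0 + 39·4 = 309
Noah: 33·2 + 23·4 + 33·3 + 7·0 + 22·3 + 39·0 = 323
Sofia: 33·0 + 23·1 + 33·4 + 7·4 + 22·1 + 39·2 = 283
Diego: 33·3 + 23·2 + 33·1 + 7·2 + 22·2 + 39·3 = 353
Diego has the highest Borda score (353).

Diego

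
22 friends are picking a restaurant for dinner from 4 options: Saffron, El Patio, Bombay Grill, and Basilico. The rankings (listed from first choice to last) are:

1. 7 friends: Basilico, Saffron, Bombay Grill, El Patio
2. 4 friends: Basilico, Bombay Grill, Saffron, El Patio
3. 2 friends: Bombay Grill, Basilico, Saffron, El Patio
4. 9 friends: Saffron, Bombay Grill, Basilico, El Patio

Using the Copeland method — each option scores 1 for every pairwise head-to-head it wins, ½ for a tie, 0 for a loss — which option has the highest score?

Saffron: beats El Patio and Bombay Grill; loses to Basilico → score 2.
El Patio: loses to Saffron, Bombay Grill, and Basilico → score 0.
Bombay Grill: beats El Patio; ties Basilico; loses to Saffron → score 1.5.
Basilico: beats Saffron and El Patio; ties Bombay Grill → score 2.5.
Basilico has the best pairwise record.

Basilico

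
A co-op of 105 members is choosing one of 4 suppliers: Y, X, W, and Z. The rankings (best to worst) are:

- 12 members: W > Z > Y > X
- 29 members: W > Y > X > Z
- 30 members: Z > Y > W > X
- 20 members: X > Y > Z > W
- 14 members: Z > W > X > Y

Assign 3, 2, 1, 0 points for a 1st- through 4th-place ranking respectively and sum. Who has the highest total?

W

Y: 12·1 + 29·2 + 30·2 + 20·2 + 14·0 = 170
X: 12·0 + 29·1 + 30·0 + 20·3 + 14·1 = 103
W: 12·3 + 29·3 + 30·1 + 20·0 + 14·2 = 181
Z: 12·2 + 29·0 + 30·3 + 20·1 + 14·3 = 176
W has the highest Borda score (181).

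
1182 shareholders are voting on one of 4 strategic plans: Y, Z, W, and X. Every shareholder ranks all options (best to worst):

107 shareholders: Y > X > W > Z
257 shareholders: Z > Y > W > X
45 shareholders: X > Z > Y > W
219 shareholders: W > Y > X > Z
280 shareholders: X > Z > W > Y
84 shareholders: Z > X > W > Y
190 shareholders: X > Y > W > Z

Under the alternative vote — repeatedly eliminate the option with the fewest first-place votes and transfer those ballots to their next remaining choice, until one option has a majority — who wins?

Round 1: Y 107, Z 341, W 219, X 515. Eliminate Y.
Round 2: Z 341, W 219, X 622. X has a majority.

X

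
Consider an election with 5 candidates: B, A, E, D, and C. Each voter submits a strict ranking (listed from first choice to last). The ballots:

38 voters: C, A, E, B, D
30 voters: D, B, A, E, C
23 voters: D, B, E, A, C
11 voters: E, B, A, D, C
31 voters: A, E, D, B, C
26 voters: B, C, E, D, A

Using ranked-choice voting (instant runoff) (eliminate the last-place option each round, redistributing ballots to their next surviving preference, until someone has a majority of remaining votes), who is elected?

Round 1: B 26, A 31, E 11, D 53, C 38. Eliminate E.
Round 2: B 37, A 31, D 53, C 38. Eliminate A.
Round 3: B 37, D 84, C 38. D has a majority.

D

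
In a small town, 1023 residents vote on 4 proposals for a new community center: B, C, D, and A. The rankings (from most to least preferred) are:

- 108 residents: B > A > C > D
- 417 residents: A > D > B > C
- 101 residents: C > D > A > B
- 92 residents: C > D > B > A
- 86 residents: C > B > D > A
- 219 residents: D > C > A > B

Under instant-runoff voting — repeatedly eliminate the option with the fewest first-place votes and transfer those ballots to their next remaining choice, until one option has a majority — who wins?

Round 1: B 108, C 279, D 219, A 417. Eliminate B.
Round 2: C 279, D 219, A 525. A has a majority.

A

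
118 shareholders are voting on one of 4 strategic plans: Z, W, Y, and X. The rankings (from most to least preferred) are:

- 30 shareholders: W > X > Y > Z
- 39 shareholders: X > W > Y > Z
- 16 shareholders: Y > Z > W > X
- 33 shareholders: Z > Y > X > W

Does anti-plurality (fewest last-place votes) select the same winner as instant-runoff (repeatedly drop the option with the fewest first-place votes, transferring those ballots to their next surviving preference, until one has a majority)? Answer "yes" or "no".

Anti-plurality — last-place votes: Z 69, W 33, Y 0, X 16. Winner: Y.
Instant-runoff — R1 Z 33, W 30, Y 16, X 39 (Y out); R2 Z 49, W 30, X 39 (W out); R3 Z 49, X 69 (X winner). Winner: X.
The two methods disagree.

no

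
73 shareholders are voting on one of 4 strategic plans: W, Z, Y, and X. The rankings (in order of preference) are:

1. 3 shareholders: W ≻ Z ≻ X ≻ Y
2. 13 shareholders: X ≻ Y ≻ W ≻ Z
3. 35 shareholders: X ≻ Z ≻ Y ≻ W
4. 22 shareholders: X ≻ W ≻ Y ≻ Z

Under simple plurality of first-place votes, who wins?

First-place votes: W 3, Z 0, Y 0, X 70.
X has the most first-place votes.

X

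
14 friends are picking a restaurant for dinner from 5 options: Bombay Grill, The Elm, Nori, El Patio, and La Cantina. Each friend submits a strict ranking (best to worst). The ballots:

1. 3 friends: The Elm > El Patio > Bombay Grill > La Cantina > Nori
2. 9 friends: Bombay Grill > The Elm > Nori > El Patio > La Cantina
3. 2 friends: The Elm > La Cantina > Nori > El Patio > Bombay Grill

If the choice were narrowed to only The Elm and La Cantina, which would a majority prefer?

Voters preferring The Elm to La Cantina: 14; preferring La Cantina to The Elm: 0.
The Elm wins the head-to-head.

The Elm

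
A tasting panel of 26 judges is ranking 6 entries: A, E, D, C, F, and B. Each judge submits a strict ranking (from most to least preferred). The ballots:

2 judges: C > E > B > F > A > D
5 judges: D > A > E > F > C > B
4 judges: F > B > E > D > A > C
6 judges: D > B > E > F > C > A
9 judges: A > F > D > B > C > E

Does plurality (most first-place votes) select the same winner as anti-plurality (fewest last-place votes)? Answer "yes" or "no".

no

Plurality — first-place votes: A 9, E 0, D 11, C 2, F 4, B 0. Winner: D.
Anti-plurality — last-place votes: A 6, E 9, D 2, C 4, F 0, B 5. Winner: F.
The two methods disagree.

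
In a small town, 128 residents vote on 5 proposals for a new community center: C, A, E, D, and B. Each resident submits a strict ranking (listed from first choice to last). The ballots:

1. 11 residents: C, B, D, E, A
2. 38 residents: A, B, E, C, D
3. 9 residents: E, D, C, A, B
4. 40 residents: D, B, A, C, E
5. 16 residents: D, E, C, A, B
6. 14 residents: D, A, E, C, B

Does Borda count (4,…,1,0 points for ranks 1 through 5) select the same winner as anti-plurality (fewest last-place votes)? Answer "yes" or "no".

no

Borda — scores: C 186, A 299, E 199, D 329, B 267. Winner: D.
Anti-plurality — last-place votes: C 0, A 11, E 40, D 38, B 39. Winner: C.
The two methods disagree.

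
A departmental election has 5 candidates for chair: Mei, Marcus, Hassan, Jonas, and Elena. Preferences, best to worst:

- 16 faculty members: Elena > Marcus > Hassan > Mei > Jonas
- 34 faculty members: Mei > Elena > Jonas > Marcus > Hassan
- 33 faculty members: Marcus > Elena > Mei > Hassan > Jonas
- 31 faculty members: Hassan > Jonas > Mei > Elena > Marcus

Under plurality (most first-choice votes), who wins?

First-place votes: Mei 34, Marcus 33, Hassan 31, Jonas 0, Elena 16.
Mei has the most first-place votes.

Mei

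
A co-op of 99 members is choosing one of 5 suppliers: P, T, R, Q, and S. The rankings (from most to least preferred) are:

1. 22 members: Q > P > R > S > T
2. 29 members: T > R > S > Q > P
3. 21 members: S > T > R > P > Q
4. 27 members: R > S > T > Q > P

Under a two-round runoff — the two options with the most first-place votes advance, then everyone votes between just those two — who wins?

T

Round 1 first-place votes: P 0, T 29, R 27, Q 22, S 21.
T and R advance.
Runoff: T is preferred to R by 50 voters; R by 49.
T wins the runoff.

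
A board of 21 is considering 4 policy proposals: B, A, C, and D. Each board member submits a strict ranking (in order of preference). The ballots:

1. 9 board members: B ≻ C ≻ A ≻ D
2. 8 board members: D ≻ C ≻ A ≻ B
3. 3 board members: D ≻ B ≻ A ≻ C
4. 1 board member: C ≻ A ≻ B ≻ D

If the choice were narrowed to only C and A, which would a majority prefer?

C

Voters preferring C to A: 18; preferring A to C: 3.
C wins the head-to-head.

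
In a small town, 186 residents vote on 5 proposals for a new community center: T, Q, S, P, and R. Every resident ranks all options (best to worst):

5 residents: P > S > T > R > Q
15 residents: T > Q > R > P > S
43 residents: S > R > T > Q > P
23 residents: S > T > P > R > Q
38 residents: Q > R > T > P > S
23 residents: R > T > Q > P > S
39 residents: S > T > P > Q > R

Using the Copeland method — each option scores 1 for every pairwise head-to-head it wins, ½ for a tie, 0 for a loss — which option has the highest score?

T: beats Q and P; loses to S and R → score 2.
Q: beats P; loses to T, S, and R → score 1.
S: beats T, Q, P, and R → score 4.
P: loses to T, Q, S, and R → score 0.
R: beats T, Q, and P; loses to S → score 3.
S has the best pairwise record.

S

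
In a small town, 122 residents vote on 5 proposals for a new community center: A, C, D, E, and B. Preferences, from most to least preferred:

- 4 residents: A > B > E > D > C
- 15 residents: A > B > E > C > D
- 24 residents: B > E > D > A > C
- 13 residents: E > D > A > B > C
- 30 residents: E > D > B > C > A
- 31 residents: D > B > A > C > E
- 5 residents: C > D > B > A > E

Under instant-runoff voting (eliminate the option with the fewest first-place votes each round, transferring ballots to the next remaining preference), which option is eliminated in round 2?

A

Round 1: A 19, C 5, D 31, E 43, B 24. Eliminate C.
Round 2: A 19, D 36, E 43, B 24. Eliminate A.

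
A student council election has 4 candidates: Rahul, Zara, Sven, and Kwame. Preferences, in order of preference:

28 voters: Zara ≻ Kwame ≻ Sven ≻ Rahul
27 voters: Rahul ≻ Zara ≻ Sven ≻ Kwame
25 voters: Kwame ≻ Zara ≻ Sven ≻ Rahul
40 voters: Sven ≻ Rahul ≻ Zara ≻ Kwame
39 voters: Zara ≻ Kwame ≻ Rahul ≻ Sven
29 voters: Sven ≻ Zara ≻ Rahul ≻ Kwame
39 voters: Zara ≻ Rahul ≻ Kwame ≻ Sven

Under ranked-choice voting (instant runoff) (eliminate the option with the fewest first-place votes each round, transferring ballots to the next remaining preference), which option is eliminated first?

Kwame

Round 1: Rahul 27, Zara 106, Sven 69, Kwame 25. Eliminate Kwame.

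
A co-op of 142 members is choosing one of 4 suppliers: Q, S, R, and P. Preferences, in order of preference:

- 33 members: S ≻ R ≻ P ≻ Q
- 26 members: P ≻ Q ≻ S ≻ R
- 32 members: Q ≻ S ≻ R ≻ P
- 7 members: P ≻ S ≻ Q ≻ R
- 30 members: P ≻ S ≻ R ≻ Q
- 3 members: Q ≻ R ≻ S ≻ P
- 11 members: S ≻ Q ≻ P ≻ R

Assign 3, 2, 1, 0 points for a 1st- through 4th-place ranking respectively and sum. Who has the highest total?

Q: 33·0 + 26·2 + 32·3 + 7·1 + 30·0 + 3·3 + 11·2 = 186
S: 33·3 + 26·1 + 32·2 + 7·2 + 30·2 + 3·1 + 11·3 = 299
R: 33·2 + 26·0 + 32·1 + 7·0 + 30·1 + 3·2 + 11·0 = 134
P: 33·1 + 26·3 + 32·0 + 7·3 + 30·3 + 3·0 + 11·1 = 233
S has the highest Borda score (299).

S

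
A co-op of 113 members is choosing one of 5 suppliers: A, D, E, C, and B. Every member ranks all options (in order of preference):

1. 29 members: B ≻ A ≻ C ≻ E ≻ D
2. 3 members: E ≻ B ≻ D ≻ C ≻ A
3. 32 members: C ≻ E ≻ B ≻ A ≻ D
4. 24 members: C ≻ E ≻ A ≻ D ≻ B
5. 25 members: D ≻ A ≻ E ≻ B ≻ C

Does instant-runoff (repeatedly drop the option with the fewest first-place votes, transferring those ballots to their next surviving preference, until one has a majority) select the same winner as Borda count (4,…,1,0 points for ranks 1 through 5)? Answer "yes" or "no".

Instant-runoff — R1 A 0, D 25, E 3, C 56, B 29 (A out); R2 D 25, E 3, C 56, B 29 (E out); R3 D 25, C 56, B 32 (D out); R4 C 56, B 57 (B winner). Winner: B.
Borda — scores: A 242, D 130, E 259, C 285, B 214. Winner: C.
The two methods disagree.

no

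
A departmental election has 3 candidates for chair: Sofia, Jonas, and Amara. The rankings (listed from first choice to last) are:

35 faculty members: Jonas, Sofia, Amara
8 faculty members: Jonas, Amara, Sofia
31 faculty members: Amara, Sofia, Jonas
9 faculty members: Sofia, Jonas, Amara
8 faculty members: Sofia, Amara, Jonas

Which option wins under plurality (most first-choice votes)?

First-place votes: Sofia 17, Jonas 43, Amara 31.
Jonas has the most first-place votes.

Jonas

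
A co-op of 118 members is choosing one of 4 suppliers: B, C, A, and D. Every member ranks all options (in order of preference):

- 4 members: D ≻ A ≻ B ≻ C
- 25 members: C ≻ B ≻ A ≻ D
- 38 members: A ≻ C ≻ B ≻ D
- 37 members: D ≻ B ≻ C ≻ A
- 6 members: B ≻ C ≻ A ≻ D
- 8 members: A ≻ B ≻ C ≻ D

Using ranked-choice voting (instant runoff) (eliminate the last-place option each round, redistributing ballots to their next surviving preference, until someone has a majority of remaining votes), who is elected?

A

Round 1: B 6, C 25, A 46, D 41. Eliminate B.
Round 2: C 31, A 46, D 41. Eliminate C.
Round 3: A 77, D 41. A has a majority.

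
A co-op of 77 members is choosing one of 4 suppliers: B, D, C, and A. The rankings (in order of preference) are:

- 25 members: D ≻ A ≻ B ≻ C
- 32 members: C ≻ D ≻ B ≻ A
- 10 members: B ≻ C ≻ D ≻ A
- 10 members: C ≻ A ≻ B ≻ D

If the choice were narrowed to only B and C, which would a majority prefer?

C

Voters preferring B to C: 35; preferring C to B: 42.
C wins the head-to-head.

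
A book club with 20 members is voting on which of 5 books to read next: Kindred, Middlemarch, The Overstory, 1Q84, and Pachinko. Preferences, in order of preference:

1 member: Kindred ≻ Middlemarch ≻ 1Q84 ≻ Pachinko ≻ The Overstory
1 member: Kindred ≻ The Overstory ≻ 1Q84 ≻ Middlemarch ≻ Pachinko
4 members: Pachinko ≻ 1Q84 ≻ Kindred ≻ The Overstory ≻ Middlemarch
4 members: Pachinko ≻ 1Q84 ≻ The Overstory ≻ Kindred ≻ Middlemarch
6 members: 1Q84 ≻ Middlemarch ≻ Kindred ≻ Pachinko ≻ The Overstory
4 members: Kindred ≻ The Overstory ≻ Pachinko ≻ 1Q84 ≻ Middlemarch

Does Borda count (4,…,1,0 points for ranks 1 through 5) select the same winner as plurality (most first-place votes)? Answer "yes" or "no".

no

Borda — scores: Kindred 48, Middlemarch 22, The Overstory 27, 1Q84 56, Pachinko 47. Winner: 1Q84.
Plurality — first-place votes: Kindred 6, Middlemarch 0, The Overstory 0, 1Q84 6, Pachinko 8. Winner: Pachinko.
The two methods disagree.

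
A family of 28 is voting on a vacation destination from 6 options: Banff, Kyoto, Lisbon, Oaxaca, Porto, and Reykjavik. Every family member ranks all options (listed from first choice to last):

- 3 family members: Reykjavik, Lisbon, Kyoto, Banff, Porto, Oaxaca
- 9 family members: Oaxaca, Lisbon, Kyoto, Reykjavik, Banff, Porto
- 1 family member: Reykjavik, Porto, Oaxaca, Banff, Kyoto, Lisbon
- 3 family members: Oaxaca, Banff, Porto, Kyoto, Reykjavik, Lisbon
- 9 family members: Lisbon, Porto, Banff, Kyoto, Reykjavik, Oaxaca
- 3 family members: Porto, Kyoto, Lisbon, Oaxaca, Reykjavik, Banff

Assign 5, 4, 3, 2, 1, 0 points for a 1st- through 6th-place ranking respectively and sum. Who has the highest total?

Banff: 3·2 + 9·1 + 1·2 + 3·4 + 9·3 + 3·0 = 56
Kyoto: 3·3 + 9·3 + 1·1 + 3·2 + 9·2 + 3·4 = 73
Lisbon: 3·4 + 9·4 + 1·0 + 3·0 + 9·5 + 3·3 = 102
Oaxaca: 3·0 + 9·5 + 1·3 + 3·5 + 9·0 + 3·2 = 69
Porto: 3·1 + 9·0 + 1·4 + 3·3 + 9·4 + 3·5 = 67
Reykjavik: 3·5 + 9·2 + 1·5 + 3·1 + 9·1 + 3·1 = 53
Lisbon has the highest Borda score (102).

Lisbon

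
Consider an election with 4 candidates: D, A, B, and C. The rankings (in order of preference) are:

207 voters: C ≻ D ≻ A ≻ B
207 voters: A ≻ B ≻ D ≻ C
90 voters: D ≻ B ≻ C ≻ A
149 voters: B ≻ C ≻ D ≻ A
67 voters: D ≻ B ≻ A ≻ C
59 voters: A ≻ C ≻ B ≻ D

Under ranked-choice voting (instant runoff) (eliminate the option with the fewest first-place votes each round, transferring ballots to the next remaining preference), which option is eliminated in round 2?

D

Round 1: D 157, A 266, B 149, C 207. Eliminate B.
Round 2: D 157, A 266, C 356. Eliminate D.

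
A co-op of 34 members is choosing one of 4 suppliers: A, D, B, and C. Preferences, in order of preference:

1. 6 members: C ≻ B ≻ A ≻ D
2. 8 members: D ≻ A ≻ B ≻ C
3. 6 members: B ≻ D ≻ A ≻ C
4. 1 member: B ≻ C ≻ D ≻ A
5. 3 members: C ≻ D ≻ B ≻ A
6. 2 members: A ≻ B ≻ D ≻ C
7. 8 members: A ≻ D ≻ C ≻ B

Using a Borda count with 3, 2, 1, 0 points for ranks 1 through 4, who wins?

A: 6·1 + 8·2 + 6·1 + 1·0 + 3·0 + 2·3 + 8·3 = 58
D: 6·0 + 8·3 + 6·2 + 1·1 + 3·2 + 2·1 + 8·2 = 61
B: 6·2 + 8·1 + 6·3 + 1·3 + 3·1 + 2·2 + 8·0 = 48
C: 6·3 + 8·0 + 6·0 + 1·2 + 3·3 + 2·0 + 8·1 = 37
D has the highest Borda score (61).

D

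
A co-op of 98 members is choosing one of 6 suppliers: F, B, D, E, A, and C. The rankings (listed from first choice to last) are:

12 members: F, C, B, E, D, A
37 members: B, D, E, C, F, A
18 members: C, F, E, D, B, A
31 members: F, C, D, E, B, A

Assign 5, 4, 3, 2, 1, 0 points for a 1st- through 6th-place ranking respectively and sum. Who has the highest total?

F: 12·5 + 37·1 + 18·4 + 31·5 = 324
B: 12·3 + 37·5 + 18·1 + 31·1 = 270
D: 12·1 + 37·4 + 18·2 + 31·3 = 289
E: 12·2 + 37·3 + 18·3 + 31·2 = 251
A: 12·0 + 37·0 + 18·0 + 31·0 = 0
C: 12·4 + 37·2 + 18·5 + 31·4 = 336
C has the highest Borda score (336).

C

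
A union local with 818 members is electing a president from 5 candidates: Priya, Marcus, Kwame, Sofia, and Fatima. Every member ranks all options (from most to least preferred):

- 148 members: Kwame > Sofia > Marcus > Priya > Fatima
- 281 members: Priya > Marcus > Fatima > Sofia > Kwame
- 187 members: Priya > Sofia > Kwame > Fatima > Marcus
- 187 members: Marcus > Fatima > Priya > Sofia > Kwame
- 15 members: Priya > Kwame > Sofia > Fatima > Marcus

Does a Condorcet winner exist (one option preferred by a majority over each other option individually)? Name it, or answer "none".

Priya

Priya vs Marcus: 483–335 for Priya.
Priya vs Kwame: 670–148 for Priya.
Priya vs Sofia: 670–148 for Priya.
Priya vs Fatima: 631–187 for Priya.
Priya beats every other option head-to-head.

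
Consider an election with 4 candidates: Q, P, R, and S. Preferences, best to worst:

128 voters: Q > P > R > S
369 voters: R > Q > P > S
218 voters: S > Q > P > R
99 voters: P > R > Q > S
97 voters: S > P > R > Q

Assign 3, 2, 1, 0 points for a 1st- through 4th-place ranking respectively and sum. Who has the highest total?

Q: 128·3 + 369·2 + 218·2 + 99·1 + 97·0 = 1657
P: 128·2 + 369·1 + 218·1 + 99·3 + 97·2 = 1334
R: 128·1 + 369·3 + 218·0 + 99·2 + 97·1 = 1530
S: 128·0 + 369·0 + 218·3 + 99·0 + 97·3 = 945
Q has the highest Borda score (1657).

Q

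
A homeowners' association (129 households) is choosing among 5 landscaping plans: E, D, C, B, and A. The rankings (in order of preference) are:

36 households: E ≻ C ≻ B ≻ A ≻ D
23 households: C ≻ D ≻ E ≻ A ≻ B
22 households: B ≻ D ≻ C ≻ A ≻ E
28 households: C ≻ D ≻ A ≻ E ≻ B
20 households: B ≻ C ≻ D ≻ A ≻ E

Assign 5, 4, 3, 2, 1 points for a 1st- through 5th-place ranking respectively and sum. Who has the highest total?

E: 36·5 + 23·3 + 22·1 + 28·2 + 20·1 = 347
D: 36·1 + 23·4 + 22·4 + 28·4 + 20·3 = 388
C: 36·4 + 23·5 + 22·3 + 28·5 + 20·4 = 545
B: 36·3 + 23·1 + 22·5 + 28·1 + 20·5 = 369
A: 36·2 + 23·2 + 22·2 + 28·3 + 20·2 = 286
C has the highest Borda score (545).

C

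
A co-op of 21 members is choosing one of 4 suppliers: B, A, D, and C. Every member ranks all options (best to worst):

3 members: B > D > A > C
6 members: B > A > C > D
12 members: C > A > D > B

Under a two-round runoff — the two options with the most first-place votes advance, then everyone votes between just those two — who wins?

C

Round 1 first-place votes: B 9, A 0, D 0, C 12.
C and B advance.
Runoff: C is preferred to B by 12 voters; B by 9.
C wins the runoff.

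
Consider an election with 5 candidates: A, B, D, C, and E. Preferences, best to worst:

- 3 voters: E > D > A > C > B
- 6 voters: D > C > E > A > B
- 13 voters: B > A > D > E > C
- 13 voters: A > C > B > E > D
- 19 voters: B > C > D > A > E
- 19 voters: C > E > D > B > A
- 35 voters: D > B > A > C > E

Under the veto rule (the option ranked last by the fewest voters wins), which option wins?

Last-place votes: A 19, B 9, D 13, C 13, E 54.
B is ranked last by the fewest voters, so B wins.

B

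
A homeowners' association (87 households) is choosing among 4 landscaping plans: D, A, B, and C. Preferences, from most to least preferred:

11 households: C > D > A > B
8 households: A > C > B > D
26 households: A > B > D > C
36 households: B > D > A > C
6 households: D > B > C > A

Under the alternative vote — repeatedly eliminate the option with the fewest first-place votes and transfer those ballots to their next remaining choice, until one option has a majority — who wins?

A

Round 1: D 6, A 34, B 36, C 11. Eliminate D.
Round 2: A 34, B 42, C 11. Eliminate C.
Round 3: A 45, B 42. A has a majority.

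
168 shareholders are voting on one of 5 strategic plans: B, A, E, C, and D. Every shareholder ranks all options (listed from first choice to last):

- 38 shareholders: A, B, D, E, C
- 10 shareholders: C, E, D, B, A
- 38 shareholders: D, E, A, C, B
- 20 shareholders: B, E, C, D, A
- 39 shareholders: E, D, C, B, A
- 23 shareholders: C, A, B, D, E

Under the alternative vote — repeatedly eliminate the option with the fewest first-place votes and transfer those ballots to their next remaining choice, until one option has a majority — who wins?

E

Round 1: B 20, A 38, E 39, C 33, D 38. Eliminate B.
Round 2: A 38, E 59, C 33, D 38. Eliminate C.
Round 3: A 61, E 69, D 38. Eliminate D.
Round 4: A 61, E 107. E has a majority.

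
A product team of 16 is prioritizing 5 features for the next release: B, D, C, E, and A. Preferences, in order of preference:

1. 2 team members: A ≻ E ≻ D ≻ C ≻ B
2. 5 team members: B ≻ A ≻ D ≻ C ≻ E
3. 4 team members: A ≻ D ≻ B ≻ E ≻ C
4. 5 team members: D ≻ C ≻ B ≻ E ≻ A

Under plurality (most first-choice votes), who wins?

First-place votes: B 5, D 5, C 0, E 0, A 6.
A has the most first-place votes.

A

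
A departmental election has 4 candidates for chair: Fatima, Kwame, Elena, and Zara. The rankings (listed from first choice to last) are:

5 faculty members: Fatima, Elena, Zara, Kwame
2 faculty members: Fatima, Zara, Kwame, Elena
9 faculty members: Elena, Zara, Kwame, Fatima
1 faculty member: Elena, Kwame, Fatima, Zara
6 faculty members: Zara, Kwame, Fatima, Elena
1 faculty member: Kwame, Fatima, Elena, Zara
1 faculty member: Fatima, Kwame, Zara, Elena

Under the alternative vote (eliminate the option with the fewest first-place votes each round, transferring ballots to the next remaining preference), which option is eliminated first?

Round 1: Fatima 8, Kwame 1, Elena 10, Zara 6. Eliminate Kwame.

Kwame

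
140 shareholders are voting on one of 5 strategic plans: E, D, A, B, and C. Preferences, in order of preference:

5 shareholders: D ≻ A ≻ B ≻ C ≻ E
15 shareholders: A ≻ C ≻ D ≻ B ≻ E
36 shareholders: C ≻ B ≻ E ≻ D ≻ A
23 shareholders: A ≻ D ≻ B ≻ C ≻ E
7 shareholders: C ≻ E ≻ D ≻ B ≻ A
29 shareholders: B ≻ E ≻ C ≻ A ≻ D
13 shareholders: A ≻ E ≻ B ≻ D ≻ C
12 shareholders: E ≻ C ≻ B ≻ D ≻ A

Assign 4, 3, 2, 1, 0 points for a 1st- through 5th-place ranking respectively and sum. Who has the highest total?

B

E: 5·0 + 15·0 + 36·2 + 23·0 + 7·3 + 29·3 + 13·3 + 12·4 = 267
D: 5·4 + 15·2 + 36·1 + 23·3 + 7·2 + 29·0 + 13·1 + 12·1 = 194
A: 5·3 + 15·4 + 36·0 + 23·4 + 7·0 + 29·1 + 13·4 + 12·0 = 248
B: 5·2 + 15·1 + 36·3 + 23·2 + 7·1 + 29·4 + 13·2 + 12·2 = 352
C: 5·1 + 15·3 + 36·4 + 23·1 + 7·4 + 29·2 + 13·0 + 12·3 = 339
B has the highest Borda score (352).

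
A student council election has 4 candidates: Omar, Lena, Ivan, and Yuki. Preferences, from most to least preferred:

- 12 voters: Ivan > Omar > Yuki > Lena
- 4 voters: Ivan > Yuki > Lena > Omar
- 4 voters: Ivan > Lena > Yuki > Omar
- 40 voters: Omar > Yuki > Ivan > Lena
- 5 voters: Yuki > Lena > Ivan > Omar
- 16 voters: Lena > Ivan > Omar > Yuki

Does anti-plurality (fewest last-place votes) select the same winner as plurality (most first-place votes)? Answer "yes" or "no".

Anti-plurality — last-place votes: Omar 13, Lena 52, Ivan 0, Yuki 16. Winner: Ivan.
Plurality — first-place votes: Omar 40, Lena 16, Ivan 20, Yuki 5. Winner: Omar.
The two methods disagree.

no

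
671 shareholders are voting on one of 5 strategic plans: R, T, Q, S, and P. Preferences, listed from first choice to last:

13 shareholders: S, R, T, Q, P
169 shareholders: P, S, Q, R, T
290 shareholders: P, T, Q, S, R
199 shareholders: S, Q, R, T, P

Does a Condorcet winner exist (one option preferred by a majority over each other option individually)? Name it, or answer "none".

P vs R: 459–212 for P.
P vs T: 459–212 for P.
P vs Q: 459–212 for P.
P vs S: 459–212 for P.
P beats every other option head-to-head.

P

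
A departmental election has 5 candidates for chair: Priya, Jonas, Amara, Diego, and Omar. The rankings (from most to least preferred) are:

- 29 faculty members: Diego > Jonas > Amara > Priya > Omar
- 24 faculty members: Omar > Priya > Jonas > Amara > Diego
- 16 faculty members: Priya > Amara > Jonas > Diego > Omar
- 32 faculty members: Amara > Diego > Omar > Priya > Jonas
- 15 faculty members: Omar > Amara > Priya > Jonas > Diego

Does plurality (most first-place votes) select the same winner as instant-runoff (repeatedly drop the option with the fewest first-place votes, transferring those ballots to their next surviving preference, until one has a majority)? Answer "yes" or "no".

no

Plurality — first-place votes: Priya 16, Jonas 0, Amara 32, Diego 29, Omar 39. Winner: Omar.
Instant-runoff — R1 Priya 16, Jonas 0, Amara 32, Diego 29, Omar 39 (Jonas out); R2 Priya 16, Amara 32, Diego 29, Omar 39 (Priya out); R3 Amara 48, Diego 29, Omar 39 (Diego out); R4 Amara 77, Omar 39 (Amara winner). Winner: Amara.
The two methods disagree.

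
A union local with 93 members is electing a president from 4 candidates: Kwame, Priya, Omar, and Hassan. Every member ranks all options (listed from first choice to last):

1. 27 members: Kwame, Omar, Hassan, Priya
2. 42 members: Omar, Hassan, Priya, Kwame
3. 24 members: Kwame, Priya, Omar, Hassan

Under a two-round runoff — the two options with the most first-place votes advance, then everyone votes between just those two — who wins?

Round 1 first-place votes: Kwame 51, Priya 0, Omar 42, Hassan 0.
Kwame and Omar advance.
Runoff: Kwame is preferred to Omar by 51 voters; Omar by 42.
Kwame wins the runoff.

Kwame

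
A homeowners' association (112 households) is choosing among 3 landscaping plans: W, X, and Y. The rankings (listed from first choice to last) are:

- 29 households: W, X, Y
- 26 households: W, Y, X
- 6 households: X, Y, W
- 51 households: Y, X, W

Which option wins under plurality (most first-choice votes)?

W

First-place votes: W 55, X 6, Y 51.
W has the most first-place votes.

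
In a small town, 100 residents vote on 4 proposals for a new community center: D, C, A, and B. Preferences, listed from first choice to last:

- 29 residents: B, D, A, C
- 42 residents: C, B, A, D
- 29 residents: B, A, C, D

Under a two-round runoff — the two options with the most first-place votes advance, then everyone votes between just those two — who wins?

B

Round 1 first-place votes: D 0, C 42, A 0, B 58.
B and C advance.
Runoff: B is preferred to C by 58 voters; C by 42.
B wins the runoff.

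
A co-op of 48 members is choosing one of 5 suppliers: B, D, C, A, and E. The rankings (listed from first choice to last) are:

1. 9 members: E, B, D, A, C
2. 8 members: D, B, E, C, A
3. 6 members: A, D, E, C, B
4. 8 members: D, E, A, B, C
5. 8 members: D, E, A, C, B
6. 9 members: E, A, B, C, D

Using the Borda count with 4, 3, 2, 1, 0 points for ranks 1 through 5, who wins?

E

B: 9·3 + 8·3 + 6·0 + 8·1 + 8·0 + 9·2 = 77
D: 9·2 + 8·4 + 6·3 + 8·4 + 8·4 + 9·0 = 132
C: 9·0 + 8·1 + 6·1 + 8·0 + 8·1 + 9·1 = 31
A: 9·1 + 8·0 + 6·4 + 8·2 + 8·2 + 9·3 = 92
E: 9·4 + 8·2 + 6·2 + 8·3 + 8·3 + 9·4 = 148
E has the highest Borda score (148).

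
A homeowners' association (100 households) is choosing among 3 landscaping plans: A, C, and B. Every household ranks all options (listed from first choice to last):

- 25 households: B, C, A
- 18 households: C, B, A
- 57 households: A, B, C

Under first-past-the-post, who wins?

A

First-place votes: A 57, C 18, B 25.
A has the most first-place votes.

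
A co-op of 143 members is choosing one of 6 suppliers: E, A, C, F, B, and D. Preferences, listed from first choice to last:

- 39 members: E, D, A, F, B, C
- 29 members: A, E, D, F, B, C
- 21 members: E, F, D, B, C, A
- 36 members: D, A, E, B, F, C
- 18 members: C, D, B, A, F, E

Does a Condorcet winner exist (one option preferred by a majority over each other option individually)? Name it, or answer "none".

none

Checking pairwise contests:
A beats E 83–60.
D beats A 114–29.
E beats C 125–18.
E beats F 125–18.
E beats B 125–18.
E beats D 89–54.
Every option loses at least one head-to-head, so there is no Condorcet winner.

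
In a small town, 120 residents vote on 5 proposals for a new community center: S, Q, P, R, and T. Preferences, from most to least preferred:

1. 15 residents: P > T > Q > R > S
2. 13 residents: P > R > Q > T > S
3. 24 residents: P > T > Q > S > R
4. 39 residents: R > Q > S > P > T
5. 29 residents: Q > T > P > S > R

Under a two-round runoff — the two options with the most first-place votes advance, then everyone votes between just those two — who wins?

P

Round 1 first-place votes: S 0, Q 29, P 52, R 39, T 0.
P and R advance.
Runoff: P is preferred to R by 81 voters; R by 39.
P wins the runoff.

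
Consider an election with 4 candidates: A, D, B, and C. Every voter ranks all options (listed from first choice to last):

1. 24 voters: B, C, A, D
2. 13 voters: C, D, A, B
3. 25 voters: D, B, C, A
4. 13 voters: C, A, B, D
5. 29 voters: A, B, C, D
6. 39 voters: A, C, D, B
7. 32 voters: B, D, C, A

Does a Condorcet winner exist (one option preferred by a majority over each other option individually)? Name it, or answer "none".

Checking pairwise contests:
C beats A 107–68.
A beats D 105–70.
A beats B 94–81.
B beats C 110–65.
Every option loses at least one head-to-head, so there is no Condorcet winner.

none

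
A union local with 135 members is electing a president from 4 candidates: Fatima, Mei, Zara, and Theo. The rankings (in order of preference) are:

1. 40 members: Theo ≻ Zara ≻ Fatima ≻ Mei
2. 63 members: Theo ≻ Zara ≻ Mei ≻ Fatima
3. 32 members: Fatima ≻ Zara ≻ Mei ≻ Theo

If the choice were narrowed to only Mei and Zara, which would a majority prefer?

Zara

Voters preferring Mei to Zara: 0; preferring Zara to Mei: 135.
Zara wins the head-to-head.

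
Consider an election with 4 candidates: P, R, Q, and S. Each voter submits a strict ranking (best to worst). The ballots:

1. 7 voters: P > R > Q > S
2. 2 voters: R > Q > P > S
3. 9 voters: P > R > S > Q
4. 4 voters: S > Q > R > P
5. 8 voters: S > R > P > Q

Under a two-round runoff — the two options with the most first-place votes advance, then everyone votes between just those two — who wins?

P

Round 1 first-place votes: P 16, R 2, Q 0, S 12.
P and S advance.
Runoff: P is preferred to S by 18 voters; S by 12.
P wins the runoff.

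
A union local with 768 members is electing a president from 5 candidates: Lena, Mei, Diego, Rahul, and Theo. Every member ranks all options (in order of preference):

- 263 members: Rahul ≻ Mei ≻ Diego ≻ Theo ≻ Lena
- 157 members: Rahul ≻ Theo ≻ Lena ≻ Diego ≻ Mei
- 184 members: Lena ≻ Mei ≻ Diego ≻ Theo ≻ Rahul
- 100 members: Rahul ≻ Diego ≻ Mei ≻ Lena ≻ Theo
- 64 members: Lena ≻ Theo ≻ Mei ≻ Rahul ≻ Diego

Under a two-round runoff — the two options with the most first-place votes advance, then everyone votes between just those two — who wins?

Rahul

Round 1 first-place votes: Lena 248, Mei 0, Diego 0, Rahul 520, Theo 0.
Rahul and Lena advance.
Runoff: Rahul is preferred to Lena by 520 voters; Lena by 248.
Rahul wins the runoff.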